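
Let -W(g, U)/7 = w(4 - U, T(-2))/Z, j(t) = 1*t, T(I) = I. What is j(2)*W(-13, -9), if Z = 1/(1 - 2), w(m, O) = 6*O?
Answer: -168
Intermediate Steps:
Z = -1 (Z = 1/(-1) = -1)
j(t) = t
W(g, U) = -84 (W(g, U) = -7*6*(-2)/(-1) = -(-84)*(-1) = -7*12 = -84)
j(2)*W(-13, -9) = 2*(-84) = -168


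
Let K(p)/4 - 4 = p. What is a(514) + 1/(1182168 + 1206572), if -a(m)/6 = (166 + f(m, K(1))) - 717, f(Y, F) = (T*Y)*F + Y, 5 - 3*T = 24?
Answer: 933667693881/2388740 ≈ 3.9086e+5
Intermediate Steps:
T = -19/3 (T = 5/3 - ⅓*24 = 5/3 - 8 = -19/3 ≈ -6.3333)
K(p) = 16 + 4*p
f(Y, F) = Y - 19*F*Y/3 (f(Y, F) = (-19*Y/3)*F + Y = -19*F*Y/3 + Y = Y - 19*F*Y/3)
a(m) = 3306 + 754*m (a(m) = -6*((166 + m*(3 - 19*(16 + 4*1))/3) - 717) = -6*((166 + m*(3 - 19*(16 + 4))/3) - 717) = -6*((166 + m*(3 - 19*20)/3) - 717) = -6*((166 + m*(3 - 380)/3) - 717) = -6*((166 + (⅓)*m*(-377)) - 717) = -6*((166 - 377*m/3) - 717) = -6*(-551 - 377*m/3) = 3306 + 754*m)
a(514) + 1/(1182168 + 1206572) = (3306 + 754*514) + 1/(1182168 + 1206572) = (3306 + 387556) + 1/2388740 = 390862 + 1/2388740 = 933667693881/2388740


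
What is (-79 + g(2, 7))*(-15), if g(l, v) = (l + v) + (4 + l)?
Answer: 960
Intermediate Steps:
g(l, v) = 4 + v + 2*l
(-79 + g(2, 7))*(-15) = (-79 + (4 + 7 + 2*2))*(-15) = (-79 + (4 + 7 + 4))*(-15) = (-79 + 15)*(-15) = -64*(-15) = 960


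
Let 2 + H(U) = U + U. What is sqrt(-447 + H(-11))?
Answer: I*sqrt(471) ≈ 21.703*I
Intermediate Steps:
H(U) = -2 + 2*U (H(U) = -2 + (U + U) = -2 + 2*U)
sqrt(-447 + H(-11)) = sqrt(-447 + (-2 + 2*(-11))) = sqrt(-447 + (-2 - 22)) = sqrt(-447 - 24) = sqrt(-471) = I*sqrt(471)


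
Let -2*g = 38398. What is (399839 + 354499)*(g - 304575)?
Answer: -244235031612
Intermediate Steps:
g = -19199 (g = -½*38398 = -19199)
(399839 + 354499)*(g - 304575) = (399839 + 354499)*(-19199 - 304575) = 754338*(-323774) = -244235031612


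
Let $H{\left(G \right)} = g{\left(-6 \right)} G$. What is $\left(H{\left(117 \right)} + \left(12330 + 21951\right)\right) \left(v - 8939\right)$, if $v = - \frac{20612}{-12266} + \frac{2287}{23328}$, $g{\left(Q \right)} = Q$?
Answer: $- \frac{4770657564334207}{15896736} \approx -3.001 \cdot 10^{8}$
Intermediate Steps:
$v = \frac{254444539}{143070624}$ ($v = \left(-20612\right) \left(- \frac{1}{12266}\right) + 2287 \cdot \frac{1}{23328} = \frac{10306}{6133} + \frac{2287}{23328} = \frac{254444539}{143070624} \approx 1.7785$)
$H{\left(G \right)} = - 6 G$
$\left(H{\left(117 \right)} + \left(12330 + 21951\right)\right) \left(v - 8939\right) = \left(\left(-6\right) 117 + \left(12330 + 21951\right)\right) \left(\frac{254444539}{143070624} - 8939\right) = \left(-702 + 34281\right) \left(- \frac{1278653863397}{143070624}\right) = 33579 \left(- \frac{1278653863397}{143070624}\right) = - \frac{4770657564334207}{15896736}$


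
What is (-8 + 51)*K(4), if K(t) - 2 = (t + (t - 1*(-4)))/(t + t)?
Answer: 301/2 ≈ 150.50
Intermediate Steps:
K(t) = 2 + (4 + 2*t)/(2*t) (K(t) = 2 + (t + (t - 1*(-4)))/(t + t) = 2 + (t + (t + 4))/((2*t)) = 2 + (t + (4 + t))*(1/(2*t)) = 2 + (4 + 2*t)*(1/(2*t)) = 2 + (4 + 2*t)/(2*t))
(-8 + 51)*K(4) = (-8 + 51)*(3 + 2/4) = 43*(3 + 2*(¼)) = 43*(3 + ½) = 43*(7/2) = 301/2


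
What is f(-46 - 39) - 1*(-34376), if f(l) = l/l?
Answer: 34377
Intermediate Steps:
f(l) = 1
f(-46 - 39) - 1*(-34376) = 1 - 1*(-34376) = 1 + 34376 = 34377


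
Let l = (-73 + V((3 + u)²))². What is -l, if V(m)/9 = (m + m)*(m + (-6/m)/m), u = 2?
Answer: -78017986489/625 ≈ -1.2483e+8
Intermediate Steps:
V(m) = 18*m*(m - 6/m²) (V(m) = 9*((m + m)*(m + (-6/m)/m)) = 9*((2*m)*(m - 6/m²)) = 9*(2*m*(m - 6/m²)) = 18*m*(m - 6/m²))
l = 78017986489/625 (l = (-73 + 18*(-6 + ((3 + 2)²)³)/((3 + 2)²))² = (-73 + 18*(-6 + (5²)³)/(5²))² = (-73 + 18*(-6 + 25³)/25)² = (-73 + 18*(1/25)*(-6 + 15625))² = (-73 + 18*(1/25)*15619)² = (-73 + 281142/25)² = (279317/25)² = 78017986489/625 ≈ 1.2483e+8)
-l = -1*78017986489/625 = -78017986489/625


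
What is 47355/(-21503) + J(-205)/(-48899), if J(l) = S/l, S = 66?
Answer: -474699070527/215552415385 ≈ -2.2022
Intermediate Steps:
J(l) = 66/l
47355/(-21503) + J(-205)/(-48899) = 47355/(-21503) + (66/(-205))/(-48899) = 47355*(-1/21503) + (66*(-1/205))*(-1/48899) = -47355/21503 - 66/205*(-1/48899) = -47355/21503 + 66/10024295 = -474699070527/215552415385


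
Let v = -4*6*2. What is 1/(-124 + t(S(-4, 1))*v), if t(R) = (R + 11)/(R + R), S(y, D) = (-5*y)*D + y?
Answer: -2/329 ≈ -0.0060790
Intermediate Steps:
S(y, D) = y - 5*D*y (S(y, D) = -5*D*y + y = y - 5*D*y)
t(R) = (11 + R)/(2*R) (t(R) = (11 + R)/((2*R)) = (11 + R)*(1/(2*R)) = (11 + R)/(2*R))
v = -48 (v = -24*2 = -48)
1/(-124 + t(S(-4, 1))*v) = 1/(-124 + ((11 - 4*(1 - 5*1))/(2*((-4*(1 - 5*1)))))*(-48)) = 1/(-124 + ((11 - 4*(1 - 5))/(2*((-4*(1 - 5)))))*(-48)) = 1/(-124 + ((11 - 4*(-4))/(2*((-4*(-4)))))*(-48)) = 1/(-124 + ((1/2)*(11 + 16)/16)*(-48)) = 1/(-124 + ((1/2)*(1/16)*27)*(-48)) = 1/(-124 + (27/32)*(-48)) = 1/(-124 - 81/2) = 1/(-329/2) = -2/329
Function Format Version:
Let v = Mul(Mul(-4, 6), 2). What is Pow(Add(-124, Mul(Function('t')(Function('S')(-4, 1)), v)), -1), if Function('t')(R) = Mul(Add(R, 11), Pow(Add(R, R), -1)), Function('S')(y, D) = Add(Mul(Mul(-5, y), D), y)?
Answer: Rational(-2, 329) ≈ -0.0060790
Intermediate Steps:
Function('S')(y, D) = Add(y, Mul(-5, D, y)) (Function('S')(y, D) = Add(Mul(-5, D, y), y) = Add(y, Mul(-5, D, y)))
Function('t')(R) = Mul(Rational(1, 2), Pow(R, -1), Add(11, R)) (Function('t')(R) = Mul(Add(11, R), Pow(Mul(2, R), -1)) = Mul(Add(11, R), Mul(Rational(1, 2), Pow(R, -1))) = Mul(Rational(1, 2), Pow(R, -1), Add(11, R)))
v = -48 (v = Mul(-24, 2) = -48)
Pow(Add(-124, Mul(Function('t')(Function('S')(-4, 1)), v)), -1) = Pow(Add(-124, Mul(Mul(Rational(1, 2), Pow(Mul(-4, Add(1, Mul(-5, 1))), -1), Add(11, Mul(-4, Add(1, Mul(-5, 1))))), -48)), -1) = Pow(Add(-124, Mul(Mul(Rational(1, 2), Pow(Mul(-4, Add(1, -5)), -1), Add(11, Mul(-4, Add(1, -5)))), -48)), -1) = Pow(Add(-124, Mul(Mul(Rational(1, 2), Pow(Mul(-4, -4), -1), Add(11, Mul(-4, -4))), -48)), -1) = Pow(Add(-124, Mul(Mul(Rational(1, 2), Pow(16, -1), Add(11, 16)), -48)), -1) = Pow(Add(-124, Mul(Mul(Rational(1, 2), Rational(1, 16), 27), -48)), -1) = Pow(Add(-124, Mul(Rational(27, 32), -48)), -1) = Pow(Add(-124, Rational(-81, 2)), -1) = Pow(Rational(-329, 2), -1) = Rational(-2, 329)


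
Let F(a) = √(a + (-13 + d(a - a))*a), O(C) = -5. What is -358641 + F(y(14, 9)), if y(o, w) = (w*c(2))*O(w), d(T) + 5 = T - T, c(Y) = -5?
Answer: -358641 + 15*I*√17 ≈ -3.5864e+5 + 61.847*I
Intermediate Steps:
d(T) = -5 (d(T) = -5 + (T - T) = -5 + 0 = -5)
y(o, w) = 25*w (y(o, w) = (w*(-5))*(-5) = -5*w*(-5) = 25*w)
F(a) = √17*√(-a) (F(a) = √(a + (-13 - 5)*a) = √(a - 18*a) = √(-17*a) = √17*√(-a))
-358641 + F(y(14, 9)) = -358641 + √17*√(-25*9) = -358641 + √17*√(-1*225) = -358641 + √17*√(-225) = -358641 + √17*(15*I) = -358641 + 15*I*√17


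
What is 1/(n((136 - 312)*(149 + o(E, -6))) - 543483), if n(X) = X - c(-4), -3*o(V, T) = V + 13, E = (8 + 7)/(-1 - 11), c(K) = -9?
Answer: -3/1707026 ≈ -1.7574e-6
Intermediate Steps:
E = -5/4 (E = 15/(-12) = 15*(-1/12) = -5/4 ≈ -1.2500)
o(V, T) = -13/3 - V/3 (o(V, T) = -(V + 13)/3 = -(13 + V)/3 = -13/3 - V/3)
n(X) = 9 + X (n(X) = X - 1*(-9) = X + 9 = 9 + X)
1/(n((136 - 312)*(149 + o(E, -6))) - 543483) = 1/((9 + (136 - 312)*(149 + (-13/3 - ⅓*(-5/4)))) - 543483) = 1/((9 - 176*(149 + (-13/3 + 5/12))) - 543483) = 1/((9 - 176*(149 - 47/12)) - 543483) = 1/((9 - 176*1741/12) - 543483) = 1/((9 - 76604/3) - 543483) = 1/(-76577/3 - 543483) = 1/(-1707026/3) = -3/1707026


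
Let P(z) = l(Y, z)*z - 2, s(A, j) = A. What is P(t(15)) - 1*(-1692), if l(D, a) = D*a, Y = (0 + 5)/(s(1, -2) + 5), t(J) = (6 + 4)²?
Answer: 30070/3 ≈ 10023.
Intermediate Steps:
t(J) = 100 (t(J) = 10² = 100)
Y = ⅚ (Y = (0 + 5)/(1 + 5) = 5/6 = 5*(⅙) = ⅚ ≈ 0.83333)
P(z) = -2 + 5*z²/6 (P(z) = (5*z/6)*z - 2 = 5*z²/6 - 2 = -2 + 5*z²/6)
P(t(15)) - 1*(-1692) = (-2 + (⅚)*100²) - 1*(-1692) = (-2 + (⅚)*10000) + 1692 = (-2 + 25000/3) + 1692 = 24994/3 + 1692 = 30070/3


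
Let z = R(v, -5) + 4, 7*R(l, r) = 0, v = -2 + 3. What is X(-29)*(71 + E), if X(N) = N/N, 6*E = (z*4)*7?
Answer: 269/3 ≈ 89.667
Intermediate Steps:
v = 1
R(l, r) = 0 (R(l, r) = (⅐)*0 = 0)
z = 4 (z = 0 + 4 = 4)
E = 56/3 (E = ((4*4)*7)/6 = (16*7)/6 = (⅙)*112 = 56/3 ≈ 18.667)
X(N) = 1
X(-29)*(71 + E) = 1*(71 + 56/3) = 1*(269/3) = 269/3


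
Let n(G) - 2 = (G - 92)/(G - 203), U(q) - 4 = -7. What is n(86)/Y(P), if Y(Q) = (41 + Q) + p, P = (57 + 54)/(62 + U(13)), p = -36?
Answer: 2360/7917 ≈ 0.29809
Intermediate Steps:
U(q) = -3 (U(q) = 4 - 7 = -3)
n(G) = 2 + (-92 + G)/(-203 + G) (n(G) = 2 + (G - 92)/(G - 203) = 2 + (-92 + G)/(-203 + G))
P = 111/59 (P = (57 + 54)/(62 - 3) = 111/59 ≈ 1.8814)
Y(Q) = 5 + Q (Y(Q) = (41 + Q) - 36 = 5 + Q)
n(86)/Y(P) = (3*(-166 + 86)/(-203 + 86))/(5 + 111/59) = (3*(-80)/(-117))/(406/59) = (3*(-1/117)*(-80))*(59/406) = (80/39)*(59/406) = 2360/7917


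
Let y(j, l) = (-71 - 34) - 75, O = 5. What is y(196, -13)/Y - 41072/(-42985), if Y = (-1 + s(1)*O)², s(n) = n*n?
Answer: -1770037/171940 ≈ -10.295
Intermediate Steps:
s(n) = n²
y(j, l) = -180 (y(j, l) = -105 - 75 = -180)
Y = 16 (Y = (-1 + 1²*5)² = (-1 + 1*5)² = (-1 + 5)² = 4² = 16)
y(196, -13)/Y - 41072/(-42985) = -180/16 - 41072/(-42985) = -180*1/16 - 41072*(-1/42985) = -45/4 + 41072/42985 = -1770037/171940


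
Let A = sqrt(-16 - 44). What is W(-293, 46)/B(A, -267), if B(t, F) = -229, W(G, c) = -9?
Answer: 9/229 ≈ 0.039301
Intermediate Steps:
A = 2*I*sqrt(15) (A = sqrt(-60) = 2*I*sqrt(15) ≈ 7.746*I)
W(-293, 46)/B(A, -267) = -9/(-229) = -9*(-1/229) = 9/229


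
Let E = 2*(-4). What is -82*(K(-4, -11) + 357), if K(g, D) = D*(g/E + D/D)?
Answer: -27921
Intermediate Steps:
E = -8
K(g, D) = D*(1 - g/8) (K(g, D) = D*(g/(-8) + D/D) = D*(g*(-⅛) + 1) = D*(-g/8 + 1) = D*(1 - g/8))
-82*(K(-4, -11) + 357) = -82*((⅛)*(-11)*(8 - 1*(-4)) + 357) = -82*((⅛)*(-11)*(8 + 4) + 357) = -82*((⅛)*(-11)*12 + 357) = -82*(-33/2 + 357) = -82*681/2 = -27921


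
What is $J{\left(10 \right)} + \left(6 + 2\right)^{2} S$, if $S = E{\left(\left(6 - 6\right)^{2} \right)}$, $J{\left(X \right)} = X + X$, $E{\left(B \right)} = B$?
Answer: $20$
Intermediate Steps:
$J{\left(X \right)} = 2 X$
$S = 0$ ($S = \left(6 - 6\right)^{2} = 0^{2} = 0$)
$J{\left(10 \right)} + \left(6 + 2\right)^{2} S = 2 \cdot 10 + \left(6 + 2\right)^{2} \cdot 0 = 20 + 8^{2} \cdot 0 = 20 + 64 \cdot 0 = 20 + 0 = 20$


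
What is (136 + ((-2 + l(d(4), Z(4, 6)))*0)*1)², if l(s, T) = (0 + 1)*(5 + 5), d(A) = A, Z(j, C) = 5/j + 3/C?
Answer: 18496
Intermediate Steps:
Z(j, C) = 3/C + 5/j
l(s, T) = 10 (l(s, T) = 1*10 = 10)
(136 + ((-2 + l(d(4), Z(4, 6)))*0)*1)² = (136 + ((-2 + 10)*0)*1)² = (136 + (8*0)*1)² = (136 + 0*1)² = (136 + 0)² = 136² = 18496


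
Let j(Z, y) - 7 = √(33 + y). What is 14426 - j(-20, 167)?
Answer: 14419 - 10*√2 ≈ 14405.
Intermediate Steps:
j(Z, y) = 7 + √(33 + y)
14426 - j(-20, 167) = 14426 - (7 + √(33 + 167)) = 14426 - (7 + √200) = 14426 - (7 + 10*√2) = 14426 + (-7 - 10*√2) = 14419 - 10*√2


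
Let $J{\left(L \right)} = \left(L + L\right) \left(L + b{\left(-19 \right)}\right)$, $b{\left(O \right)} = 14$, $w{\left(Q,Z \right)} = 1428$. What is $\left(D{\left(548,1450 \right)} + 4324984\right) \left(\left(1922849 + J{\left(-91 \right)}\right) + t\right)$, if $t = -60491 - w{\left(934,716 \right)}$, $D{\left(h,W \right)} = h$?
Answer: $8110130270208$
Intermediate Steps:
$J{\left(L \right)} = 2 L \left(14 + L\right)$ ($J{\left(L \right)} = \left(L + L\right) \left(L + 14\right) = 2 L \left(14 + L\right)$)
$t = -61919$ ($t = -60491 - 1428 = -61919$)
$\left(D{\left(548,1450 \right)} + 4324984\right) \left(\left(1922849 + J{\left(-91 \right)}\right) + t\right) = \left(548 + 4324984\right) \left(\left(1922849 + 2 \left(-91\right) \left(14 - 91\right)\right) - 61919\right) = 4325532 \left(\left(1922849 + 2 \left(-91\right) \left(-77\right)\right) - 61919\right) = 4325532 \left(\left(1922849 + 14014\right) - 61919\right) = 4325532 \left(1936863 - 61919\right) = 4325532 \cdot 1874944 = 8110130270208$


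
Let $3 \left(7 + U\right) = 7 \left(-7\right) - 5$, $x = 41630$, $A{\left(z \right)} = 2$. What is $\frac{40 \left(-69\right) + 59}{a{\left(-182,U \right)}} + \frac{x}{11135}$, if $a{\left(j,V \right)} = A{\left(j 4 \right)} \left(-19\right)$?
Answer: $\frac{6331515}{84626} \approx 74.818$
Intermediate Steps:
$U = -25$ ($U = -7 + \frac{7 \left(-7\right) - 5}{3} = -7 + \frac{-49 - 5}{3} = -7 + \frac{1}{3} \left(-54\right) = -7 - 18 = -25$)
$a{\left(j,V \right)} = -38$ ($a{\left(j,V \right)} = 2 \left(-19\right) = -38$)
$\frac{40 \left(-69\right) + 59}{a{\left(-182,U \right)}} + \frac{x}{11135} = \frac{40 \left(-69\right) + 59}{-38} + \frac{41630}{11135} = \left(-2760 + 59\right) \left(- \frac{1}{38}\right) + 41630 \cdot \frac{1}{11135} = \left(-2701\right) \left(- \frac{1}{38}\right) + \frac{8326}{2227} = \frac{2701}{38} + \frac{8326}{2227} = \frac{6331515}{84626}$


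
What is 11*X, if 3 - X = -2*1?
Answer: 55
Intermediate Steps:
X = 5 (X = 3 - (-2) = 3 - 1*(-2) = 3 + 2 = 5)
11*X = 11*5 = 55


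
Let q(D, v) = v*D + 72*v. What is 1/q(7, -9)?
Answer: -1/711 ≈ -0.0014065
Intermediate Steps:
q(D, v) = 72*v + D*v (q(D, v) = D*v + 72*v = 72*v + D*v)
1/q(7, -9) = 1/(-9*(72 + 7)) = 1/(-9*79) = 1/(-711) = -1/711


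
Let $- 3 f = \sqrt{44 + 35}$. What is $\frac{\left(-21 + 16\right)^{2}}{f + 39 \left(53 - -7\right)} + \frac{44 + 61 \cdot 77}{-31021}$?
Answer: $- \frac{217305445361}{1528724837741} + \frac{75 \sqrt{79}}{49280321} \approx -0.14213$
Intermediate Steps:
$f = - \frac{\sqrt{79}}{3}$ ($f = - \frac{\sqrt{44 + 35}}{3} = - \frac{\sqrt{79}}{3} \approx -2.9627$)
$\frac{\left(-21 + 16\right)^{2}}{f + 39 \left(53 - -7\right)} + \frac{44 + 61 \cdot 77}{-31021} = \frac{\left(-21 + 16\right)^{2}}{- \frac{\sqrt{79}}{3} + 39 \left(53 - -7\right)} + \frac{44 + 61 \cdot 77}{-31021} = \frac{\left(-5\right)^{2}}{- \frac{\sqrt{79}}{3} + 39 \left(53 + 7\right)} + \left(44 + 4697\right) \left(- \frac{1}{31021}\right) = \frac{25}{- \frac{\sqrt{79}}{3} + 39 \cdot 60} + 4741 \left(- \frac{1}{31021}\right) = \frac{25}{- \frac{\sqrt{79}}{3} + 2340} - \frac{4741}{31021} = \frac{25}{2340 - \frac{\sqrt{79}}{3}} - \frac{4741}{31021} = - \frac{4741}{31021} + \frac{25}{2340 - \frac{\sqrt{79}}{3}}$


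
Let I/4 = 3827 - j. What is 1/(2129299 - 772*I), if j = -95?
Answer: -1/9981837 ≈ -1.0018e-7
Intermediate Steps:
I = 15688 (I = 4*(3827 - 1*(-95)) = 4*(3827 + 95) = 4*3922 = 15688)
1/(2129299 - 772*I) = 1/(2129299 - 772*15688) = 1/(2129299 - 12111136) = 1/(-9981837) = -1/9981837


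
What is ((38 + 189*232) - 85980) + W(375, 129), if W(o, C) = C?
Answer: -41965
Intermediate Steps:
((38 + 189*232) - 85980) + W(375, 129) = ((38 + 189*232) - 85980) + 129 = ((38 + 43848) - 85980) + 129 = (43886 - 85980) + 129 = -42094 + 129 = -41965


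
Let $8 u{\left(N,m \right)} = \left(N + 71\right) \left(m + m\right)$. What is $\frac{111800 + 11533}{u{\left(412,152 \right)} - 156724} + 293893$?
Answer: $\frac{40665851077}{138370} \approx 2.9389 \cdot 10^{5}$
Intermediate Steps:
$u{\left(N,m \right)} = \frac{m \left(71 + N\right)}{4}$ ($u{\left(N,m \right)} = \frac{\left(N + 71\right) \left(m + m\right)}{8} = \frac{\left(71 + N\right) 2 m}{8} = \frac{2 m \left(71 + N\right)}{8} = \frac{m \left(71 + N\right)}{4}$)
$\frac{111800 + 11533}{u{\left(412,152 \right)} - 156724} + 293893 = \frac{111800 + 11533}{\frac{1}{4} \cdot 152 \left(71 + 412\right) - 156724} + 293893 = \frac{123333}{\frac{1}{4} \cdot 152 \cdot 483 - 156724} + 293893 = \frac{123333}{18354 - 156724} + 293893 = \frac{123333}{-138370} + 293893 = 123333 \left(- \frac{1}{138370}\right) + 293893 = - \frac{123333}{138370} + 293893 = \frac{40665851077}{138370}$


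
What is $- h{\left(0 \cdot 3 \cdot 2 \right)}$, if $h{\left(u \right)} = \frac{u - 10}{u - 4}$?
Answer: $- \frac{5}{2} \approx -2.5$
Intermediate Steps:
$h{\left(u \right)} = \frac{-10 + u}{-4 + u}$
$- h{\left(0 \cdot 3 \cdot 2 \right)} = - \frac{-10 + 0 \cdot 3 \cdot 2}{-4 + 0 \cdot 3 \cdot 2} = - \frac{-10 + 0 \cdot 2}{-4 + 0 \cdot 2} = - \frac{-10 + 0}{-4 + 0} = - \frac{-10}{-4} = - \frac{\left(-1\right) \left(-10\right)}{4} = \left(-1\right) \frac{5}{2} = - \frac{5}{2}$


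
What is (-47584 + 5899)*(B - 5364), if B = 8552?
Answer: -132891780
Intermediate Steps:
(-47584 + 5899)*(B - 5364) = (-47584 + 5899)*(8552 - 5364) = -41685*3188 = -132891780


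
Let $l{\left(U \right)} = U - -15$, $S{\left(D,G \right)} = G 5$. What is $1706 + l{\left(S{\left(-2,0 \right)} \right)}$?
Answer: $1721$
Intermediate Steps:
$S{\left(D,G \right)} = 5 G$
$l{\left(U \right)} = 15 + U$ ($l{\left(U \right)} = U + 15 = 15 + U$)
$1706 + l{\left(S{\left(-2,0 \right)} \right)} = 1706 + \left(15 + 5 \cdot 0\right) = 1706 + \left(15 + 0\right) = 1706 + 15 = 1721$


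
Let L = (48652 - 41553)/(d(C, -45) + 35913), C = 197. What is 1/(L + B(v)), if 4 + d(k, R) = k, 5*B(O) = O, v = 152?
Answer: 180530/5523607 ≈ 0.032683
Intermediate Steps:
B(O) = O/5
d(k, R) = -4 + k
L = 7099/36106 (L = (48652 - 41553)/((-4 + 197) + 35913) = 7099/(193 + 35913) = 7099/36106 ≈ 0.19662)
1/(L + B(v)) = 1/(7099/36106 + (⅕)*152) = 1/(7099/36106 + 152/5) = 1/(5523607/180530) = 180530/5523607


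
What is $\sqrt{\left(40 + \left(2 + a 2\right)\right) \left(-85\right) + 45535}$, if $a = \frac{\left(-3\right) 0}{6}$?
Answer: $\sqrt{41965} \approx 204.85$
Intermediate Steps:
$a = 0$ ($a = 0 \cdot \frac{1}{6} = 0$)
$\sqrt{\left(40 + \left(2 + a 2\right)\right) \left(-85\right) + 45535} = \sqrt{\left(40 + \left(2 + 0 \cdot 2\right)\right) \left(-85\right) + 45535} = \sqrt{\left(40 + \left(2 + 0\right)\right) \left(-85\right) + 45535} = \sqrt{\left(40 + 2\right) \left(-85\right) + 45535} = \sqrt{42 \left(-85\right) + 45535} = \sqrt{-3570 + 45535} = \sqrt{41965}$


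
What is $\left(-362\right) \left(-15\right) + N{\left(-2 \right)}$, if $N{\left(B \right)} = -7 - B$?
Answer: $5425$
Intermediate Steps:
$\left(-362\right) \left(-15\right) + N{\left(-2 \right)} = \left(-362\right) \left(-15\right) - 5 = 5430 + \left(-7 + 2\right) = 5430 - 5 = 5425$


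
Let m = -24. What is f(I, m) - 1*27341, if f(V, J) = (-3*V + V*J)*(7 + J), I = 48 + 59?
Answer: 21772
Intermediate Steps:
I = 107
f(V, J) = (7 + J)*(-3*V + J*V) (f(V, J) = (-3*V + J*V)*(7 + J) = (7 + J)*(-3*V + J*V))
f(I, m) - 1*27341 = 107*(-21 + (-24)² + 4*(-24)) - 1*27341 = 107*(-21 + 576 - 96) - 27341 = 107*459 - 27341 = 49113 - 27341 = 21772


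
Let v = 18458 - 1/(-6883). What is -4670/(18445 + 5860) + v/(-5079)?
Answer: -216741367451/56644839259 ≈ -3.8263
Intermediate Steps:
v = 127046415/6883 (v = 18458 - 1*(-1/6883) = 18458 + 1/6883 = 127046415/6883 ≈ 18458.)
-4670/(18445 + 5860) + v/(-5079) = -4670/(18445 + 5860) + (127046415/6883)/(-5079) = -4670/24305 + (127046415/6883)*(-1/5079) = -4670*1/24305 - 42348805/11652919 = -934/4861 - 42348805/11652919 = -216741367451/56644839259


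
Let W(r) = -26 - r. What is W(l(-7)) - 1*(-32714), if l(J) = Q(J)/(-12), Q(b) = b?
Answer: 392249/12 ≈ 32687.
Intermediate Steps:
l(J) = -J/12 (l(J) = J/(-12) = J*(-1/12) = -J/12)
W(l(-7)) - 1*(-32714) = (-26 - (-1)*(-7)/12) - 1*(-32714) = (-26 - 1*7/12) + 32714 = (-26 - 7/12) + 32714 = -319/12 + 32714 = 392249/12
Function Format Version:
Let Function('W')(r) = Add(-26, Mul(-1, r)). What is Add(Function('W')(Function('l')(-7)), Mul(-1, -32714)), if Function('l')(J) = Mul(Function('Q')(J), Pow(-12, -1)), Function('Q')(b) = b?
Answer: Rational(392249, 12) ≈ 32687.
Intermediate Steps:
Function('l')(J) = Mul(Rational(-1, 12), J) (Function('l')(J) = Mul(J, Pow(-12, -1)) = Mul(J, Rational(-1, 12)) = Mul(Rational(-1, 12), J))
Add(Function('W')(Function('l')(-7)), Mul(-1, -32714)) = Add(Add(-26, Mul(-1, Mul(Rational(-1, 12), -7))), Mul(-1, -32714)) = Add(Add(-26, Mul(-1, Rational(7, 12))), 32714) = Add(Add(-26, Rational(-7, 12)), 32714) = Add(Rational(-319, 12), 32714) = Rational(392249, 12)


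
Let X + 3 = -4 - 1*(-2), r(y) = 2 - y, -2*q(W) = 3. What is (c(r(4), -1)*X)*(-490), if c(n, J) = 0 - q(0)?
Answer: 3675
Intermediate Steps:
q(W) = -3/2 (q(W) = -1/2*3 = -3/2)
c(n, J) = 3/2 (c(n, J) = 0 - 1*(-3/2) = 0 + 3/2 = 3/2)
X = -5 (X = -3 + (-4 - 1*(-2)) = -3 + (-4 + 2) = -3 - 2 = -5)
(c(r(4), -1)*X)*(-490) = ((3/2)*(-5))*(-490) = -15/2*(-490) = 3675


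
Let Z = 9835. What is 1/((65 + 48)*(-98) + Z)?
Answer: -1/1239 ≈ -0.00080710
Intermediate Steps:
1/((65 + 48)*(-98) + Z) = 1/((65 + 48)*(-98) + 9835) = 1/(113*(-98) + 9835) = 1/(-11074 + 9835) = 1/(-1239) = -1/1239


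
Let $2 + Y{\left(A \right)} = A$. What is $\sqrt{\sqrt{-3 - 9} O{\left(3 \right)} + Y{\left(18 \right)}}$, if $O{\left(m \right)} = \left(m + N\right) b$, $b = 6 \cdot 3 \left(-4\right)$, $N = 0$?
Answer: $4 \sqrt{1 - 27 i \sqrt{3}} \approx 19.55 - 19.137 i$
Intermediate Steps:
$b = -72$ ($b = 18 \left(-4\right) = -72$)
$Y{\left(A \right)} = -2 + A$
$O{\left(m \right)} = - 72 m$ ($O{\left(m \right)} = \left(m + 0\right) \left(-72\right) = m \left(-72\right) = - 72 m$)
$\sqrt{\sqrt{-3 - 9} O{\left(3 \right)} + Y{\left(18 \right)}} = \sqrt{\sqrt{-3 - 9} \left(\left(-72\right) 3\right) + \left(-2 + 18\right)} = \sqrt{\sqrt{-12} \left(-216\right) + 16} = \sqrt{2 i \sqrt{3} \left(-216\right) + 16} = \sqrt{- 432 i \sqrt{3} + 16} = \sqrt{16 - 432 i \sqrt{3}}$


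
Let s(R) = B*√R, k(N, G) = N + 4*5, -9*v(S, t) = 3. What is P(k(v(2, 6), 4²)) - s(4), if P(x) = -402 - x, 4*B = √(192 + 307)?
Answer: -1265/3 - √499/2 ≈ -432.84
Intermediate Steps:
v(S, t) = -⅓ (v(S, t) = -⅑*3 = -⅓)
k(N, G) = 20 + N (k(N, G) = N + 20 = 20 + N)
B = √499/4 (B = √(192 + 307)/4 = √499/4 ≈ 5.5846)
s(R) = √499*√R/4 (s(R) = (√499/4)*√R = √499*√R/4)
P(k(v(2, 6), 4²)) - s(4) = (-402 - (20 - ⅓)) - √499*√4/4 = (-402 - 1*59/3) - √499*2/4 = (-402 - 59/3) - √499/2 = -1265/3 - √499/2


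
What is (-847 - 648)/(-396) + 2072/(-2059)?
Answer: 2257693/815364 ≈ 2.7689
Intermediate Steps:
(-847 - 648)/(-396) + 2072/(-2059) = -1495*(-1/396) + 2072*(-1/2059) = 1495/396 - 2072/2059 = 2257693/815364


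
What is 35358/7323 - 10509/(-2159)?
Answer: 51098443/5270119 ≈ 9.6959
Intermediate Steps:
35358/7323 - 10509/(-2159) = 35358*(1/7323) - 10509*(-1/2159) = 11786/2441 + 10509/2159 = 51098443/5270119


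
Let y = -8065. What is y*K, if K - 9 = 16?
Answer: -201625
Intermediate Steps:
K = 25 (K = 9 + 16 = 25)
y*K = -8065*25 = -201625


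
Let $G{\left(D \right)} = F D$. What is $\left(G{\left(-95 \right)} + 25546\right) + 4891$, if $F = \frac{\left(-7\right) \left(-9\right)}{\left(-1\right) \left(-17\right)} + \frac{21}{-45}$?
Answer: $\frac{1536593}{51} \approx 30129.0$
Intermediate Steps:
$F = \frac{826}{255}$ ($F = \frac{63}{17} + 21 \left(- \frac{1}{45}\right) = 63 \cdot \frac{1}{17} - \frac{7}{15} = \frac{63}{17} - \frac{7}{15} = \frac{826}{255} \approx 3.2392$)
$G{\left(D \right)} = \frac{826 D}{255}$
$\left(G{\left(-95 \right)} + 25546\right) + 4891 = \left(\frac{826}{255} \left(-95\right) + 25546\right) + 4891 = \left(- \frac{15694}{51} + 25546\right) + 4891 = \frac{1287152}{51} + 4891 = \frac{1536593}{51}$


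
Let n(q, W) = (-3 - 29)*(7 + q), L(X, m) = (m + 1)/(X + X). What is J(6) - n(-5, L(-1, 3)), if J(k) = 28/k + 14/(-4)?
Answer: 391/6 ≈ 65.167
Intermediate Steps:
L(X, m) = (1 + m)/(2*X) (L(X, m) = (1 + m)/((2*X)) = (1 + m)*(1/(2*X)) = (1 + m)/(2*X))
J(k) = -7/2 + 28/k (J(k) = 28/k + 14*(-¼) = 28/k - 7/2 = -7/2 + 28/k)
n(q, W) = -224 - 32*q (n(q, W) = -32*(7 + q) = -224 - 32*q)
J(6) - n(-5, L(-1, 3)) = (-7/2 + 28/6) - (-224 - 32*(-5)) = (-7/2 + 28*(⅙)) - (-224 + 160) = (-7/2 + 14/3) - 1*(-64) = 7/6 + 64 = 391/6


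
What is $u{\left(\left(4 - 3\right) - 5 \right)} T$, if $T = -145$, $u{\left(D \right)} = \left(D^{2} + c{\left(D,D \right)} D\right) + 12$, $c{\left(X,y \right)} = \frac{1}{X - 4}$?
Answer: $- \frac{8265}{2} \approx -4132.5$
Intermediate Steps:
$c{\left(X,y \right)} = \frac{1}{-4 + X}$
$u{\left(D \right)} = 12 + D^{2} + \frac{D}{-4 + D}$ ($u{\left(D \right)} = \left(D^{2} + \frac{D}{-4 + D}\right) + 12 = 12 + D^{2} + \frac{D}{-4 + D}$)
$u{\left(\left(4 - 3\right) - 5 \right)} T = \frac{\left(\left(4 - 3\right) - 5\right) + \left(-4 + \left(\left(4 - 3\right) - 5\right)\right) \left(12 + \left(\left(4 - 3\right) - 5\right)^{2}\right)}{-4 + \left(\left(4 - 3\right) - 5\right)} \left(-145\right) = \frac{\left(1 - 5\right) + \left(-4 + \left(1 - 5\right)\right) \left(12 + \left(1 - 5\right)^{2}\right)}{-4 + \left(1 - 5\right)} \left(-145\right) = \frac{-4 + \left(-4 - 4\right) \left(12 + \left(-4\right)^{2}\right)}{-4 - 4} \left(-145\right) = \frac{-4 - 8 \left(12 + 16\right)}{-8} \left(-145\right) = - \frac{-4 - 224}{8} \left(-145\right) = \left(- \frac{1}{8}\right) \left(-228\right) \left(-145\right) = \frac{57}{2} \left(-145\right) = - \frac{8265}{2}$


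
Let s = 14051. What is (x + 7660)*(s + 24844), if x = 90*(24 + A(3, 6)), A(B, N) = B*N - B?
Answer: 434457150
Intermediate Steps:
A(B, N) = -B + B*N
x = 3510 (x = 90*(24 + 3*(-1 + 6)) = 90*(24 + 3*5) = 90*(24 + 15) = 90*39 = 3510)
(x + 7660)*(s + 24844) = (3510 + 7660)*(14051 + 24844) = 11170*38895 = 434457150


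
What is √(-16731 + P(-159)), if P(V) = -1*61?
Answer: 2*I*√4198 ≈ 129.58*I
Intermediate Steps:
P(V) = -61
√(-16731 + P(-159)) = √(-16731 - 61) = √(-16792) = 2*I*√4198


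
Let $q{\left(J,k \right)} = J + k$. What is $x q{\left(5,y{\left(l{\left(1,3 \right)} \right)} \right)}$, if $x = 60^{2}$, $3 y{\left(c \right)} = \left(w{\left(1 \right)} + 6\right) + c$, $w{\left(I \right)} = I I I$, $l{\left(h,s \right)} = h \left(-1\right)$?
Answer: $25200$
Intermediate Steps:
$l{\left(h,s \right)} = - h$
$w{\left(I \right)} = I^{3}$ ($w{\left(I \right)} = I I^{2} = I^{3}$)
$y{\left(c \right)} = \frac{7}{3} + \frac{c}{3}$ ($y{\left(c \right)} = \frac{\left(1^{3} + 6\right) + c}{3} = \frac{\left(1 + 6\right) + c}{3} = \frac{7 + c}{3} = \frac{7}{3} + \frac{c}{3}$)
$x = 3600$
$x q{\left(5,y{\left(l{\left(1,3 \right)} \right)} \right)} = 3600 \left(5 + \left(\frac{7}{3} + \frac{\left(-1\right) 1}{3}\right)\right) = 3600 \left(5 + \left(\frac{7}{3} + \frac{1}{3} \left(-1\right)\right)\right) = 3600 \left(5 + \left(\frac{7}{3} - \frac{1}{3}\right)\right) = 3600 \left(5 + 2\right) = 3600 \cdot 7 = 25200$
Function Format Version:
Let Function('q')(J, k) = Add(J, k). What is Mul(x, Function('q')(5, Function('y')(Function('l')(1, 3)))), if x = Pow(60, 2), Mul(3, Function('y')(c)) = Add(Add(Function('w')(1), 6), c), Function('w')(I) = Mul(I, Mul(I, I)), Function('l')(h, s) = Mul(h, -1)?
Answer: 25200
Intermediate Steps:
Function('l')(h, s) = Mul(-1, h)
Function('w')(I) = Pow(I, 3) (Function('w')(I) = Mul(I, Pow(I, 2)) = Pow(I, 3))
Function('y')(c) = Add(Rational(7, 3), Mul(Rational(1, 3), c)) (Function('y')(c) = Mul(Rational(1, 3), Add(Add(Pow(1, 3), 6), c)) = Mul(Rational(1, 3), Add(Add(1, 6), c)) = Mul(Rational(1, 3), Add(7, c)) = Add(Rational(7, 3), Mul(Rational(1, 3), c)))
x = 3600
Mul(x, Function('q')(5, Function('y')(Function('l')(1, 3)))) = Mul(3600, Add(5, Add(Rational(7, 3), Mul(Rational(1, 3), Mul(-1, 1))))) = Mul(3600, Add(5, Add(Rational(7, 3), Mul(Rational(1, 3), -1)))) = Mul(3600, Add(5, Add(Rational(7, 3), Rational(-1, 3)))) = Mul(3600, Add(5, 2)) = Mul(3600, 7) = 25200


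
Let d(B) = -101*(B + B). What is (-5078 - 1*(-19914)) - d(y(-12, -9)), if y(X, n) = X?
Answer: 12412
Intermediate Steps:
d(B) = -202*B
(-5078 - 1*(-19914)) - d(y(-12, -9)) = (-5078 - 1*(-19914)) - (-202)*(-12) = (-5078 + 19914) - 1*2424 = 14836 - 2424 = 12412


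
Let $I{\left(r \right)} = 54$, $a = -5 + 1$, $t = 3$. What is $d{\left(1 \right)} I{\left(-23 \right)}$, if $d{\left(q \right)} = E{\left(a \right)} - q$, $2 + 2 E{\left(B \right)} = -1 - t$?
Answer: $-216$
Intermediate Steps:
$a = -4$
$E{\left(B \right)} = -3$ ($E{\left(B \right)} = -1 + \frac{-1 - 3}{2} = -1 + \frac{1}{2} \left(-4\right) = -1 - 2 = -3$)
$d{\left(q \right)} = -3 - q$
$d{\left(1 \right)} I{\left(-23 \right)} = \left(-3 - 1\right) 54 = \left(-4\right) 54 = -216$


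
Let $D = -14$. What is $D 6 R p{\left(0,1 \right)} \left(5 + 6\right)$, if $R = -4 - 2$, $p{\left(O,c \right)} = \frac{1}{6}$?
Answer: $924$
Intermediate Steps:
$p{\left(O,c \right)} = \frac{1}{6}$
$R = -6$ ($R = -4 + \left(-2 + 0\right) = -4 - 2 = -6$)
$D 6 R p{\left(0,1 \right)} \left(5 + 6\right) = - 14 \cdot 6 \left(-6\right) \frac{1}{6} \left(5 + 6\right) = - 14 \left(-36\right) \frac{1}{6} \cdot 11 = - 14 \left(\left(-6\right) 11\right) = \left(-14\right) \left(-66\right) = 924$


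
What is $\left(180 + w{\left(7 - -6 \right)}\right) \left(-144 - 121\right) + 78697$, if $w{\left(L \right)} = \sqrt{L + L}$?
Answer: $30997 - 265 \sqrt{26} \approx 29646.0$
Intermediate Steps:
$w{\left(L \right)} = \sqrt{2} \sqrt{L}$ ($w{\left(L \right)} = \sqrt{2 L} = \sqrt{2} \sqrt{L}$)
$\left(180 + w{\left(7 - -6 \right)}\right) \left(-144 - 121\right) + 78697 = \left(180 + \sqrt{2} \sqrt{7 - -6}\right) \left(-144 - 121\right) + 78697 = \left(180 + \sqrt{2} \sqrt{7 + 6}\right) \left(-265\right) + 78697 = \left(180 + \sqrt{2} \sqrt{13}\right) \left(-265\right) + 78697 = \left(180 + \sqrt{26}\right) \left(-265\right) + 78697 = \left(-47700 - 265 \sqrt{26}\right) + 78697 = 30997 - 265 \sqrt{26}$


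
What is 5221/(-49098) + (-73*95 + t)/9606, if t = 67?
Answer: -64559665/78605898 ≈ -0.82131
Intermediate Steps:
5221/(-49098) + (-73*95 + t)/9606 = 5221/(-49098) + (-73*95 + 67)/9606 = 5221*(-1/49098) + (-6935 + 67)*(1/9606) = -5221/49098 - 6868*1/9606 = -5221/49098 - 3434/4803 = -64559665/78605898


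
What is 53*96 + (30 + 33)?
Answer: 5151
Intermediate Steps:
53*96 + (30 + 33) = 5088 + 63 = 5151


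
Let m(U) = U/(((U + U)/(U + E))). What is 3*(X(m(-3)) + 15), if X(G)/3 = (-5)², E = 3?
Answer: 270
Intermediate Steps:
m(U) = 3/2 + U/2 (m(U) = U/(((U + U)/(U + 3))) = U/(((2*U)/(3 + U))) = U/((2*U/(3 + U))) = U*((3 + U)/(2*U)) = 3/2 + U/2)
X(G) = 75 (X(G) = 3*(-5)² = 3*25 = 75)
3*(X(m(-3)) + 15) = 3*(75 + 15) = 3*90 = 270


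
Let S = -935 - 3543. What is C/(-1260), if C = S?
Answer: 2239/630 ≈ 3.5540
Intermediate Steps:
S = -4478
C = -4478
C/(-1260) = -4478/(-1260) = -4478*(-1/1260) = 2239/630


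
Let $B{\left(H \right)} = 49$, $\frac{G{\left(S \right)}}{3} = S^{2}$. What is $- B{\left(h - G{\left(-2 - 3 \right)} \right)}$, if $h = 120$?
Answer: $-49$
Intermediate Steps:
$G{\left(S \right)} = 3 S^{2}$
$- B{\left(h - G{\left(-2 - 3 \right)} \right)} = \left(-1\right) 49 = -49$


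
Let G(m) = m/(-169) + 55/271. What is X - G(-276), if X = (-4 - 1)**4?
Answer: 28540284/45799 ≈ 623.16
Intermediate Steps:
G(m) = 55/271 - m/169 (G(m) = m*(-1/169) + 55*(1/271) = -m/169 + 55/271 = 55/271 - m/169)
X = 625 (X = (-5)**4 = 625)
X - G(-276) = 625 - (55/271 - 1/169*(-276)) = 625 - (55/271 + 276/169) = 625 - 1*84091/45799 = 625 - 84091/45799 = 28540284/45799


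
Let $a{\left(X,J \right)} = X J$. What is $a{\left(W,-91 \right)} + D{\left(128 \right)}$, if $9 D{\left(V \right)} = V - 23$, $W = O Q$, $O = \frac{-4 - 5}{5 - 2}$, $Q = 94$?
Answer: $\frac{77021}{3} \approx 25674.0$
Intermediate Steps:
$O = -3$ ($O = - \frac{9}{3} = \left(-9\right) \frac{1}{3} = -3$)
$W = -282$ ($W = \left(-3\right) 94 = -282$)
$D{\left(V \right)} = - \frac{23}{9} + \frac{V}{9}$ ($D{\left(V \right)} = \frac{V - 23}{9} = \frac{-23 + V}{9} = - \frac{23}{9} + \frac{V}{9}$)
$a{\left(X,J \right)} = J X$
$a{\left(W,-91 \right)} + D{\left(128 \right)} = \left(-91\right) \left(-282\right) + \left(- \frac{23}{9} + \frac{1}{9} \cdot 128\right) = 25662 + \left(- \frac{23}{9} + \frac{128}{9}\right) = 25662 + \frac{35}{3} = \frac{77021}{3}$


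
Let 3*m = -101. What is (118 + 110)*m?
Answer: -7676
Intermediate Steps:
m = -101/3 (m = (1/3)*(-101) = -101/3 ≈ -33.667)
(118 + 110)*m = (118 + 110)*(-101/3) = 228*(-101/3) = -7676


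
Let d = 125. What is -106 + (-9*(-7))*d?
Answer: 7769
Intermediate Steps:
-106 + (-9*(-7))*d = -106 - 9*(-7)*125 = -106 + 63*125 = -106 + 7875 = 7769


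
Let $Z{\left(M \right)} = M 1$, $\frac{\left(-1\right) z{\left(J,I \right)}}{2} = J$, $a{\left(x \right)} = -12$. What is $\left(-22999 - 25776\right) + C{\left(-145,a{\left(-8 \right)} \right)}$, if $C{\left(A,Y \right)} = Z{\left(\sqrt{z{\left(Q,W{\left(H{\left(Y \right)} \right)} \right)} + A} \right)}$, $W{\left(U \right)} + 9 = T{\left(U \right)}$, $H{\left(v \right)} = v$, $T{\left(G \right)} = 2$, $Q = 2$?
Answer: $-48775 + i \sqrt{149} \approx -48775.0 + 12.207 i$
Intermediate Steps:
$W{\left(U \right)} = -7$ ($W{\left(U \right)} = -9 + 2 = -7$)
$z{\left(J,I \right)} = - 2 J$
$Z{\left(M \right)} = M$
$C{\left(A,Y \right)} = \sqrt{-4 + A}$ ($C{\left(A,Y \right)} = \sqrt{\left(-2\right) 2 + A} = \sqrt{-4 + A}$)
$\left(-22999 - 25776\right) + C{\left(-145,a{\left(-8 \right)} \right)} = \left(-22999 - 25776\right) + \sqrt{-4 - 145} = -48775 + \sqrt{-149} = -48775 + i \sqrt{149}$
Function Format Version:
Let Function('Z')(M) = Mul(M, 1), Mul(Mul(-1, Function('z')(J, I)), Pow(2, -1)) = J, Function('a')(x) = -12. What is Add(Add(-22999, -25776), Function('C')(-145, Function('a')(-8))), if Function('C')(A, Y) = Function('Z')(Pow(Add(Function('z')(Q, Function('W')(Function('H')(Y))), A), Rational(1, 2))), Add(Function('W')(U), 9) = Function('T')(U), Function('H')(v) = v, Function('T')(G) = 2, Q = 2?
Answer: Add(-48775, Mul(I, Pow(149, Rational(1, 2)))) ≈ Add(-48775., Mul(12.207, I))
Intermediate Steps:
Function('W')(U) = -7 (Function('W')(U) = Add(-9, 2) = -7)
Function('z')(J, I) = Mul(-2, J)
Function('Z')(M) = M
Function('C')(A, Y) = Pow(Add(-4, A), Rational(1, 2)) (Function('C')(A, Y) = Pow(Add(Mul(-2, 2), A), Rational(1, 2)) = Pow(Add(-4, A), Rational(1, 2)))
Add(Add(-22999, -25776), Function('C')(-145, Function('a')(-8))) = Add(Add(-22999, -25776), Pow(Add(-4, -145), Rational(1, 2))) = Add(-48775, Pow(-149, Rational(1, 2))) = Add(-48775, Mul(I, Pow(149, Rational(1, 2))))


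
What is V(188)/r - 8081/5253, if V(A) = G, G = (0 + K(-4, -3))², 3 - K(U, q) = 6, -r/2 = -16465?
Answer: -266060053/172981290 ≈ -1.5381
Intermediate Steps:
r = 32930 (r = -2*(-16465) = 32930)
K(U, q) = -3 (K(U, q) = 3 - 1*6 = 3 - 6 = -3)
G = 9 (G = (0 - 3)² = (-3)² = 9)
V(A) = 9
V(188)/r - 8081/5253 = 9/32930 - 8081/5253 = -266060053/172981290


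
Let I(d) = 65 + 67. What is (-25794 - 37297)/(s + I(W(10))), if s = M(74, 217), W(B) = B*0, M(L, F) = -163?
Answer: 63091/31 ≈ 2035.2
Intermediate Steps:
W(B) = 0
s = -163
I(d) = 132
(-25794 - 37297)/(s + I(W(10))) = (-25794 - 37297)/(-163 + 132) = -63091/(-31) = -63091*(-1/31) = 63091/31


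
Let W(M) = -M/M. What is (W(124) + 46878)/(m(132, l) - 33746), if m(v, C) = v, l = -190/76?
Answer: -46877/33614 ≈ -1.3946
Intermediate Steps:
l = -5/2 (l = -190*1/76 = -5/2 ≈ -2.5000)
W(M) = -1 (W(M) = -1*1 = -1)
(W(124) + 46878)/(m(132, l) - 33746) = (-1 + 46878)/(132 - 33746) = 46877/(-33614) = 46877*(-1/33614) = -46877/33614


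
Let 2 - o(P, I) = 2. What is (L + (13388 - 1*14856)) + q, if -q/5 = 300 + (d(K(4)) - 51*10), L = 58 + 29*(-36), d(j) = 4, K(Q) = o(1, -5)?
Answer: -1424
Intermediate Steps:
o(P, I) = 0 (o(P, I) = 2 - 1*2 = 2 - 2 = 0)
K(Q) = 0
L = -986 (L = 58 - 1044 = -986)
q = 1030 (q = -5*(300 + (4 - 51*10)) = -5*(300 + (4 - 510)) = -5*(300 - 506) = -5*(-206) = 1030)
(L + (13388 - 1*14856)) + q = (-986 + (13388 - 1*14856)) + 1030 = (-986 + (13388 - 14856)) + 1030 = (-986 - 1468) + 1030 = -2454 + 1030 = -1424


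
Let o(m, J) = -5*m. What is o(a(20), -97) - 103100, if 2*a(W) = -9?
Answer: -206155/2 ≈ -1.0308e+5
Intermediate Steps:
a(W) = -9/2 (a(W) = (½)*(-9) = -9/2)
o(a(20), -97) - 103100 = -5*(-9/2) - 103100 = 45/2 - 103100 = -206155/2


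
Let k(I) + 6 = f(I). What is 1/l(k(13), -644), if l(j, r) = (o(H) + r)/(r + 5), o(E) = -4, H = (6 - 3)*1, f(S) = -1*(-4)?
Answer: 71/72 ≈ 0.98611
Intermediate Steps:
f(S) = 4
k(I) = -2 (k(I) = -6 + 4 = -2)
H = 3 (H = 3*1 = 3)
l(j, r) = (-4 + r)/(5 + r) (l(j, r) = (-4 + r)/(r + 5) = (-4 + r)/(5 + r))
1/l(k(13), -644) = 1/((-4 - 644)/(5 - 644)) = 1/(-648/(-639)) = 1/(-1/639*(-648)) = 1/(72/71) = 71/72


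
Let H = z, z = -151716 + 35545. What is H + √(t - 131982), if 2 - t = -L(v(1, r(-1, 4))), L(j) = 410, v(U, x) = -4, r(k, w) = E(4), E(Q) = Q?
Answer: -116171 + I*√131570 ≈ -1.1617e+5 + 362.73*I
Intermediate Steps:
r(k, w) = 4
z = -116171
H = -116171
t = 412 (t = 2 - (-1)*410 = 2 - 1*(-410) = 2 + 410 = 412)
H + √(t - 131982) = -116171 + √(412 - 131982) = -116171 + √(-131570) = -116171 + I*√131570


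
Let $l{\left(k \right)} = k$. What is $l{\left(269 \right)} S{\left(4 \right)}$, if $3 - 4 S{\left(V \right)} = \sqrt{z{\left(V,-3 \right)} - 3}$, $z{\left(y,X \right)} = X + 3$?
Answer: $\frac{807}{4} - \frac{269 i \sqrt{3}}{4} \approx 201.75 - 116.48 i$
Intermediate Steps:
$z{\left(y,X \right)} = 3 + X$
$S{\left(V \right)} = \frac{3}{4} - \frac{i \sqrt{3}}{4}$ ($S{\left(V \right)} = \frac{3}{4} - \frac{\sqrt{\left(3 - 3\right) - 3}}{4} = \frac{3}{4} - \frac{\sqrt{0 - 3}}{4} = \frac{3}{4} - \frac{\sqrt{-3}}{4} = \frac{3}{4} - \frac{i \sqrt{3}}{4}$)
$l{\left(269 \right)} S{\left(4 \right)} = 269 \left(\frac{3}{4} - \frac{i \sqrt{3}}{4}\right) = \frac{807}{4} - \frac{269 i \sqrt{3}}{4}$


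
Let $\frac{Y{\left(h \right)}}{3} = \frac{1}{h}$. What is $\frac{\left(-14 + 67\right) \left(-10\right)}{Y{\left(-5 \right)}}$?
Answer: $\frac{2650}{3} \approx 883.33$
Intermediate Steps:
$Y{\left(h \right)} = \frac{3}{h}$
$\frac{\left(-14 + 67\right) \left(-10\right)}{Y{\left(-5 \right)}} = \frac{\left(-14 + 67\right) \left(-10\right)}{3 \frac{1}{-5}} = \frac{53 \left(-10\right)}{3 \left(- \frac{1}{5}\right)} = - \frac{530}{- \frac{3}{5}} = \left(-530\right) \left(- \frac{5}{3}\right) = \frac{2650}{3}$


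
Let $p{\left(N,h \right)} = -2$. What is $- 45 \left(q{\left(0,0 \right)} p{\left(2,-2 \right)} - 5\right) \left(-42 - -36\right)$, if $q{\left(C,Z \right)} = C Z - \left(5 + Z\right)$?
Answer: $1350$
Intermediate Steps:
$q{\left(C,Z \right)} = -5 - Z + C Z$
$- 45 \left(q{\left(0,0 \right)} p{\left(2,-2 \right)} - 5\right) \left(-42 - -36\right) = - 45 \left(\left(-5 - 0 + 0 \cdot 0\right) \left(-2\right) - 5\right) \left(-42 - -36\right) = - 45 \left(\left(-5 + 0 + 0\right) \left(-2\right) - 5\right) \left(-42 + 36\right) = - 45 \left(\left(-5\right) \left(-2\right) - 5\right) \left(-6\right) = - 45 \left(10 - 5\right) \left(-6\right) = \left(-45\right) 5 \left(-6\right) = \left(-225\right) \left(-6\right) = 1350$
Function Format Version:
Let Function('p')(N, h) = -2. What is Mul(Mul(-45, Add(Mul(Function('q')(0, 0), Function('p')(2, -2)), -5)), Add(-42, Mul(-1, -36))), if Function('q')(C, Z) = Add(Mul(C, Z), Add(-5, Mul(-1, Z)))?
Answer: 1350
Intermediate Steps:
Function('q')(C, Z) = Add(-5, Mul(-1, Z), Mul(C, Z))
Mul(Mul(-45, Add(Mul(Function('q')(0, 0), Function('p')(2, -2)), -5)), Add(-42, Mul(-1, -36))) = Mul(Mul(-45, Add(Mul(Add(-5, Mul(-1, 0), Mul(0, 0)), -2), -5)), Add(-42, Mul(-1, -36))) = Mul(Mul(-45, Add(Mul(Add(-5, 0, 0), -2), -5)), Add(-42, 36)) = Mul(Mul(-45, Add(Mul(-5, -2), -5)), -6) = Mul(Mul(-45, Add(10, -5)), -6) = Mul(Mul(-45, 5), -6) = Mul(-225, -6) = 1350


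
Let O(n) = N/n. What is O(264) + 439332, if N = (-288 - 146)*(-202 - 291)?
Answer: 58098805/132 ≈ 4.4014e+5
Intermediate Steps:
N = 213962 (N = -434*(-493) = 213962)
O(n) = 213962/n
O(264) + 439332 = 213962/264 + 439332 = 213962*(1/264) + 439332 = 106981/132 + 439332 = 58098805/132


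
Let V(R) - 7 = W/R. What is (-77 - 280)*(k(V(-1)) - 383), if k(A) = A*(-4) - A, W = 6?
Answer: 138516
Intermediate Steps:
V(R) = 7 + 6/R
k(A) = -5*A (k(A) = -4*A - A = -5*A)
(-77 - 280)*(k(V(-1)) - 383) = (-77 - 280)*(-5*(7 + 6/(-1)) - 383) = -357*(-5*(7 + 6*(-1)) - 383) = -357*(-5*(7 - 6) - 383) = -357*(-5*1 - 383) = -357*(-5 - 383) = -357*(-388) = 138516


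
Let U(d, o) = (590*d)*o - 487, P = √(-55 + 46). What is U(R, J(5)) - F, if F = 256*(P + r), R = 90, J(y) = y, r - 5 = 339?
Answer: 176949 - 768*I ≈ 1.7695e+5 - 768.0*I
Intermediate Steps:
r = 344 (r = 5 + 339 = 344)
P = 3*I (P = √(-9) = 3*I ≈ 3.0*I)
U(d, o) = -487 + 590*d*o (U(d, o) = 590*d*o - 487 = -487 + 590*d*o)
F = 88064 + 768*I (F = 256*(3*I + 344) = 256*(344 + 3*I) = 88064 + 768*I ≈ 88064.0 + 768.0*I)
U(R, J(5)) - F = (-487 + 590*90*5) - (88064 + 768*I) = (-487 + 265500) + (-88064 - 768*I) = 265013 + (-88064 - 768*I) = 176949 - 768*I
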